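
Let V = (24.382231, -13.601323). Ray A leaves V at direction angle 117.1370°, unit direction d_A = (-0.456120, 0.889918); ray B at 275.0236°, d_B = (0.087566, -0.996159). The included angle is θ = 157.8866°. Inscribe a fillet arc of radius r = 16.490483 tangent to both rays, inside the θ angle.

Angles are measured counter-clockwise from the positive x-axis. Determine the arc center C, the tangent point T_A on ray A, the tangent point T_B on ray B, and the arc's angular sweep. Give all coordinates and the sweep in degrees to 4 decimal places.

bisector direction at 196.0803° = (-0.960874,-0.276984)
center distance |VC| = r/sin(θ/2) = 16.490483/sin(78.9433°) = 16.802371
C = V + |VC|·bis = (8.2373,-18.2553)
T_A = V + ((C−V)·d_A)·d_A = V + 3.2224·d_A = (22.9124,-10.7337)
T_B = V + ((C−V)·d_B)·d_B = V + 3.2224·d_B = (24.6644,-16.8113)
sweep = 180° − θ = 22.1134°

center=(8.2373,-18.2553) T_A=(22.9124,-10.7337) T_B=(24.6644,-16.8113) sweep=22.1134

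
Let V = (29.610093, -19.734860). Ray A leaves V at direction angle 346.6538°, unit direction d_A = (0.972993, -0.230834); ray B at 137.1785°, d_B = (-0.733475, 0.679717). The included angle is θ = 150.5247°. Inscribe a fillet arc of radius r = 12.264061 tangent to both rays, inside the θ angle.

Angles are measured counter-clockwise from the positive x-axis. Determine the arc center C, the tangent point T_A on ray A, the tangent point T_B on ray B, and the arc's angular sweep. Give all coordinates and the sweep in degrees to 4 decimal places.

center=(35.5800,-8.5467) T_A=(32.7490,-20.4795) T_B=(27.2439,-17.5421) sweep=29.4753

bisector direction at 61.9162° = (0.470763,0.882260)
center distance |VC| = r/sin(θ/2) = 12.264061/sin(75.2623°) = 12.681265
C = V + |VC|·bis = (35.5800,-8.5467)
T_A = V + ((C−V)·d_A)·d_A = V + 3.2260·d_A = (32.7490,-20.4795)
T_B = V + ((C−V)·d_B)·d_B = V + 3.2260·d_B = (27.2439,-17.5421)
sweep = 180° − θ = 29.4753°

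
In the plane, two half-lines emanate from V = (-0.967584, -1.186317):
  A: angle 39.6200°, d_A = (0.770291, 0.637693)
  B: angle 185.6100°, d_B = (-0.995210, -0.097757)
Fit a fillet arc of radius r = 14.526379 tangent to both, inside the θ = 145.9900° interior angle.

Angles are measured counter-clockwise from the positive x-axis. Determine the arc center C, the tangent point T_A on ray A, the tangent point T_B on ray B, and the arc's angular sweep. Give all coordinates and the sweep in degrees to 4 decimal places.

bisector direction at 112.6150° = (-0.384537,0.923110)
center distance |VC| = r/sin(θ/2) = 14.526379/sin(72.9950°) = 15.190520
C = V + |VC|·bis = (-6.8089,12.8362)
T_A = V + ((C−V)·d_A)·d_A = V + 4.4425·d_A = (2.4545,1.6467)
T_B = V + ((C−V)·d_B)·d_B = V + 4.4425·d_B = (-5.3889,-1.6206)
sweep = 180° − θ = 34.0100°

center=(-6.8089,12.8362) T_A=(2.4545,1.6467) T_B=(-5.3889,-1.6206) sweep=34.0100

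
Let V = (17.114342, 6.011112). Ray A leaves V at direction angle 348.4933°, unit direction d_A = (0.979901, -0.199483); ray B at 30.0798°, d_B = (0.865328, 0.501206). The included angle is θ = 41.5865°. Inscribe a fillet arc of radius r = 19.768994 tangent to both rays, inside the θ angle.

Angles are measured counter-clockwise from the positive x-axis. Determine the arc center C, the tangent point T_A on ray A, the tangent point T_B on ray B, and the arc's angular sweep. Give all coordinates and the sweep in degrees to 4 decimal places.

bisector direction at 9.2865° = (0.986894,0.161372)
center distance |VC| = r/sin(θ/2) = 19.768994/sin(20.7933°) = 55.687805
C = V + |VC|·bis = (72.0723,14.9976)
T_A = V + ((C−V)·d_A)·d_A = V + 52.0607·d_A = (68.1287,-4.3741)
T_B = V + ((C−V)·d_B)·d_B = V + 52.0607·d_B = (62.1639,32.1042)
sweep = 180° − θ = 138.4135°

center=(72.0723,14.9976) T_A=(68.1287,-4.3741) T_B=(62.1639,32.1042) sweep=138.4135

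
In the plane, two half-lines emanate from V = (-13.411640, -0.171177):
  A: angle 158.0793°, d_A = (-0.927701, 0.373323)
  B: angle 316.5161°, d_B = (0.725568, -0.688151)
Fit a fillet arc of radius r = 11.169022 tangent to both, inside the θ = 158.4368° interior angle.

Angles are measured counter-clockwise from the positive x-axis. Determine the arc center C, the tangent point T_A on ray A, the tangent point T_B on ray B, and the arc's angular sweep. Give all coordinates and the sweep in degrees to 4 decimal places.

center=(-19.5544,-9.7387) T_A=(-15.3848,0.6228) T_B=(-11.8684,-1.6348) sweep=21.5632

bisector direction at 237.2977° = (-0.540274,-0.841489)
center distance |VC| = r/sin(θ/2) = 11.169022/sin(79.2184°) = 11.369728
C = V + |VC|·bis = (-19.5544,-9.7387)
T_A = V + ((C−V)·d_A)·d_A = V + 2.1269·d_A = (-15.3848,0.6228)
T_B = V + ((C−V)·d_B)·d_B = V + 2.1269·d_B = (-11.8684,-1.6348)
sweep = 180° − θ = 21.5632°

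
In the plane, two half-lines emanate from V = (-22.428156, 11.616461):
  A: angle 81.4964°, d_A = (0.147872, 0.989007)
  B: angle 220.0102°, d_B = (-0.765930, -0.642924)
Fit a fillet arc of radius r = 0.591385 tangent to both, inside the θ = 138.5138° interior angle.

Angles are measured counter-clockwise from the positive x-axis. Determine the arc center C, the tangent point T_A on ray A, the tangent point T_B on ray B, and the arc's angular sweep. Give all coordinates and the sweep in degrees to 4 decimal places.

center=(-22.9799,11.9254) T_A=(-22.3950,11.8380) T_B=(-22.5997,11.4725) sweep=41.4862

bisector direction at 150.7533° = (-0.872524,0.488571)
center distance |VC| = r/sin(θ/2) = 0.591385/sin(69.2569°) = 0.632377
C = V + |VC|·bis = (-22.9799,11.9254)
T_A = V + ((C−V)·d_A)·d_A = V + 0.2240·d_A = (-22.3950,11.8380)
T_B = V + ((C−V)·d_B)·d_B = V + 0.2240·d_B = (-22.5997,11.4725)
sweep = 180° − θ = 41.4862°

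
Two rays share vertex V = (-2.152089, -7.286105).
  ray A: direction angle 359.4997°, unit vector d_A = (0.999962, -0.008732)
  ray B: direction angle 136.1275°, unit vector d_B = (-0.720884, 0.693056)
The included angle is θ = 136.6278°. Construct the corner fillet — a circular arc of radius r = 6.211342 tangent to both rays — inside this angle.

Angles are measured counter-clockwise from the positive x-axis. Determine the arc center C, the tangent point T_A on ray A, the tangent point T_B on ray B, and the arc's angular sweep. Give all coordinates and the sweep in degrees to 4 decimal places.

bisector direction at 67.8136° = (0.377621,0.925960)
center distance |VC| = r/sin(θ/2) = 6.211342/sin(68.3139°) = 6.684453
C = V + |VC|·bis = (0.3721,-1.0966)
T_A = V + ((C−V)·d_A)·d_A = V + 2.4700·d_A = (0.3179,-7.3077)
T_B = V + ((C−V)·d_B)·d_B = V + 2.4700·d_B = (-3.9327,-5.5742)
sweep = 180° − θ = 43.3722°

center=(0.3721,-1.0966) T_A=(0.3179,-7.3077) T_B=(-3.9327,-5.5742) sweep=43.3722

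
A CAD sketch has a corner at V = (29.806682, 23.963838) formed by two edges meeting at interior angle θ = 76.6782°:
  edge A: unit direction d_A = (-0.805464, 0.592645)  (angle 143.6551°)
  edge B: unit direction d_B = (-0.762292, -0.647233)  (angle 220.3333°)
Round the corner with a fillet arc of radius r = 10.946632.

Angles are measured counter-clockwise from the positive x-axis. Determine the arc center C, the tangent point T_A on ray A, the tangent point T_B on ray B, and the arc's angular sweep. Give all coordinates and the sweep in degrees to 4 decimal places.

bisector direction at 181.9942° = (-0.999394,-0.034798)
center distance |VC| = r/sin(θ/2) = 10.946632/sin(38.3391°) = 17.646908
C = V + |VC|·bis = (12.1705,23.3498)
T_A = V + ((C−V)·d_A)·d_A = V + 13.8414·d_A = (18.6579,32.1669)
T_B = V + ((C−V)·d_B)·d_B = V + 13.8414·d_B = (19.2555,15.0052)
sweep = 180° − θ = 103.3218°

center=(12.1705,23.3498) T_A=(18.6579,32.1669) T_B=(19.2555,15.0052) sweep=103.3218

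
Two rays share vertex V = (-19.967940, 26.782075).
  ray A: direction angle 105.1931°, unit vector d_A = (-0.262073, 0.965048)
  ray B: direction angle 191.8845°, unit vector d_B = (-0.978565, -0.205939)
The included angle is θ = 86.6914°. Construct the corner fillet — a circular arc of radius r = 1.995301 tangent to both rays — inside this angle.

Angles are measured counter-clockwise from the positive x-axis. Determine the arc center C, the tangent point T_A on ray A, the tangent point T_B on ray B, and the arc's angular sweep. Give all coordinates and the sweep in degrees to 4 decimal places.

center=(-22.4475,28.2993) T_A=(-20.5220,28.8222) T_B=(-22.0366,26.3467) sweep=93.3086

bisector direction at 148.5388° = (-0.852994,0.521921)
center distance |VC| = r/sin(θ/2) = 1.995301/sin(43.3457°) = 2.906913
C = V + |VC|·bis = (-22.4475,28.2993)
T_A = V + ((C−V)·d_A)·d_A = V + 2.1140·d_A = (-20.5220,28.8222)
T_B = V + ((C−V)·d_B)·d_B = V + 2.1140·d_B = (-22.0366,26.3467)
sweep = 180° − θ = 93.3086°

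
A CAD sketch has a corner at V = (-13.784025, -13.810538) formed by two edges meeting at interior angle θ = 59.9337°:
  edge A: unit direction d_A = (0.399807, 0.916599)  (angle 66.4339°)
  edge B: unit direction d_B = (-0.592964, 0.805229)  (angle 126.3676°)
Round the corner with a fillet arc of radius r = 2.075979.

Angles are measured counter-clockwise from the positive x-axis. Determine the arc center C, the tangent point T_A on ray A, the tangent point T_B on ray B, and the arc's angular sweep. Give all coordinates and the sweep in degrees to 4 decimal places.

center=(-14.2474,-9.6803) T_A=(-12.3445,-10.5103) T_B=(-15.9190,-10.9113) sweep=120.0663

bisector direction at 96.4008° = (-0.111482,0.993766)
center distance |VC| = r/sin(θ/2) = 2.075979/sin(29.9669°) = 4.156124
C = V + |VC|·bis = (-14.2474,-9.6803)
T_A = V + ((C−V)·d_A)·d_A = V + 3.6005·d_A = (-12.3445,-10.5103)
T_B = V + ((C−V)·d_B)·d_B = V + 3.6005·d_B = (-15.9190,-10.9113)
sweep = 180° − θ = 120.0663°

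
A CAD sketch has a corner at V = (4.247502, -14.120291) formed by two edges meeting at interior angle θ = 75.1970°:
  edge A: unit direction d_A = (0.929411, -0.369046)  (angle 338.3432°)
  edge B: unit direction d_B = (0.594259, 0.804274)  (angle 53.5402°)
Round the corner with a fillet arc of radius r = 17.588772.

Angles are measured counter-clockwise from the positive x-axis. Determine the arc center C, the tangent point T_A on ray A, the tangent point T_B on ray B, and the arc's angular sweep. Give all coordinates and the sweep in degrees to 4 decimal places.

bisector direction at 15.9417° = (0.961542,0.274659)
center distance |VC| = r/sin(θ/2) = 17.588772/sin(37.5985°) = 28.828172
C = V + |VC|·bis = (31.9670,-6.2024)
T_A = V + ((C−V)·d_A)·d_A = V + 22.8407·d_A = (25.4759,-22.5496)
T_B = V + ((C−V)·d_B)·d_B = V + 22.8407·d_B = (17.8208,4.2499)
sweep = 180° − θ = 104.8030°

center=(31.9670,-6.2024) T_A=(25.4759,-22.5496) T_B=(17.8208,4.2499) sweep=104.8030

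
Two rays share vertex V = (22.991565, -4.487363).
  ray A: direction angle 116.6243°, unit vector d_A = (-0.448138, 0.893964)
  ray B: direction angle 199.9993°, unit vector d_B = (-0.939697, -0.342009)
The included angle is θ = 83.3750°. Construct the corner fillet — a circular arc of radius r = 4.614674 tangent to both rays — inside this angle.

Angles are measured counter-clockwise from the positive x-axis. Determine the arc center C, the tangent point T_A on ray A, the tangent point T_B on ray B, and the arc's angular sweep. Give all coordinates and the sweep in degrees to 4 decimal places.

bisector direction at 158.3118° = (-0.929209,0.369555)
center distance |VC| = r/sin(θ/2) = 4.614674/sin(41.6875°) = 6.938656
C = V + |VC|·bis = (16.5441,-1.9231)
T_A = V + ((C−V)·d_A)·d_A = V + 5.1817·d_A = (20.6695,0.1449)
T_B = V + ((C−V)·d_B)·d_B = V + 5.1817·d_B = (18.1224,-6.2595)
sweep = 180° − θ = 96.6250°

center=(16.5441,-1.9231) T_A=(20.6695,0.1449) T_B=(18.1224,-6.2595) sweep=96.6250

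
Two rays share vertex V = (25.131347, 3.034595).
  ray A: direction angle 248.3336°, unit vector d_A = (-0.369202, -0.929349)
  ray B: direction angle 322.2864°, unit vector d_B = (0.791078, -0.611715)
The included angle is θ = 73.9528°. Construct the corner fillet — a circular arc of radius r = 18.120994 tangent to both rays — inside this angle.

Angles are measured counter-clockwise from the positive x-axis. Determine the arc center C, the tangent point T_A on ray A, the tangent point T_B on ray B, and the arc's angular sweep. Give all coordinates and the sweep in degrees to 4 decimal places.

bisector direction at 285.3100° = (0.264041,-0.964511)
center distance |VC| = r/sin(θ/2) = 18.120994/sin(36.9764°) = 30.127041
C = V + |VC|·bis = (33.0861,-26.0233)
T_A = V + ((C−V)·d_A)·d_A = V + 24.0680·d_A = (16.2454,-19.3330)
T_B = V + ((C−V)·d_B)·d_B = V + 24.0680·d_B = (44.1710,-11.6882)
sweep = 180° − θ = 106.0472°

center=(33.0861,-26.0233) T_A=(16.2454,-19.3330) T_B=(44.1710,-11.6882) sweep=106.0472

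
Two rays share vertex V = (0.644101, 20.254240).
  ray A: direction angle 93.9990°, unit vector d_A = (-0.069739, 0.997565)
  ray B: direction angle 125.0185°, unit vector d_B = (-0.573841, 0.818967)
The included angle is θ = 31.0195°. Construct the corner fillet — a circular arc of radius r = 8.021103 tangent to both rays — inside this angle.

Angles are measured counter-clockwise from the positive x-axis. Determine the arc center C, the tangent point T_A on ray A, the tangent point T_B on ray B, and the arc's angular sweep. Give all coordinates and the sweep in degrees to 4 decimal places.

bisector direction at 109.5088° = (-0.333951,0.942591)
center distance |VC| = r/sin(θ/2) = 8.021103/sin(15.5098°) = 29.996382
C = V + |VC|·bis = (-9.3732,48.5285)
T_A = V + ((C−V)·d_A)·d_A = V + 28.9041·d_A = (-1.3716,49.0879)
T_B = V + ((C−V)·d_B)·d_B = V + 28.9041·d_B = (-15.9422,43.9257)
sweep = 180° − θ = 148.9805°

center=(-9.3732,48.5285) T_A=(-1.3716,49.0879) T_B=(-15.9422,43.9257) sweep=148.9805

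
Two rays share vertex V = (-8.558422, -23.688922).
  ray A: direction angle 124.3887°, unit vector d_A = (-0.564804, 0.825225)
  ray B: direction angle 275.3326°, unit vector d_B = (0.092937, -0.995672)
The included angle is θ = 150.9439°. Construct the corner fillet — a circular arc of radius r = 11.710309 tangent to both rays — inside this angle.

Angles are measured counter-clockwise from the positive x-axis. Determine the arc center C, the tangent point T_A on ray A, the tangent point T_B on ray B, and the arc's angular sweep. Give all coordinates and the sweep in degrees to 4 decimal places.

bisector direction at 199.8607° = (-0.940522,-0.339734)
center distance |VC| = r/sin(θ/2) = 11.710309/sin(75.4720°) = 12.097115
C = V + |VC|·bis = (-19.9360,-27.7987)
T_A = V + ((C−V)·d_A)·d_A = V + 3.0346·d_A = (-10.2724,-21.1847)
T_B = V + ((C−V)·d_B)·d_B = V + 3.0346·d_B = (-8.2764,-26.7104)
sweep = 180° − θ = 29.0561°

center=(-19.9360,-27.7987) T_A=(-10.2724,-21.1847) T_B=(-8.2764,-26.7104) sweep=29.0561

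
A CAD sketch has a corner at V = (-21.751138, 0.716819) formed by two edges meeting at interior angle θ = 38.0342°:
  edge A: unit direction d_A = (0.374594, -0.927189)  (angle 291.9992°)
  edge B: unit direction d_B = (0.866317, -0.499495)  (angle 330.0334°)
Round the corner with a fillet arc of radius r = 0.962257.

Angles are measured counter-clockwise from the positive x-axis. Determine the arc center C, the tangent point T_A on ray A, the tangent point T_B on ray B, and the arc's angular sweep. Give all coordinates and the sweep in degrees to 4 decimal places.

bisector direction at 311.0163° = (0.656274,-0.754523)
center distance |VC| = r/sin(θ/2) = 0.962257/sin(19.0171°) = 2.953064
C = V + |VC|·bis = (-19.8131,-1.5113)
T_A = V + ((C−V)·d_A)·d_A = V + 2.7919·d_A = (-20.7053,-1.8718)
T_B = V + ((C−V)·d_B)·d_B = V + 2.7919·d_B = (-19.3325,-0.6777)
sweep = 180° − θ = 141.9658°

center=(-19.8131,-1.5113) T_A=(-20.7053,-1.8718) T_B=(-19.3325,-0.6777) sweep=141.9658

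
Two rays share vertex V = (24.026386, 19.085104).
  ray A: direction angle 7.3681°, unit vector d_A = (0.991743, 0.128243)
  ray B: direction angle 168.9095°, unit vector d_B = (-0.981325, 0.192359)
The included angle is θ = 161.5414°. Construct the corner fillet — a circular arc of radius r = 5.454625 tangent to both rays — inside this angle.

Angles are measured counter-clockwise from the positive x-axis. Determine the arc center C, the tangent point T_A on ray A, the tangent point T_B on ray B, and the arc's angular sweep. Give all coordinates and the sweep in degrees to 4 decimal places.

bisector direction at 88.1388° = (0.032478,0.999472)
center distance |VC| = r/sin(θ/2) = 5.454625/sin(80.7707°) = 5.526165
C = V + |VC|·bis = (24.2059,24.6084)
T_A = V + ((C−V)·d_A)·d_A = V + 0.8863·d_A = (24.9054,19.1988)
T_B = V + ((C−V)·d_B)·d_B = V + 0.8863·d_B = (23.1566,19.2556)
sweep = 180° − θ = 18.4586°

center=(24.2059,24.6084) T_A=(24.9054,19.1988) T_B=(23.1566,19.2556) sweep=18.4586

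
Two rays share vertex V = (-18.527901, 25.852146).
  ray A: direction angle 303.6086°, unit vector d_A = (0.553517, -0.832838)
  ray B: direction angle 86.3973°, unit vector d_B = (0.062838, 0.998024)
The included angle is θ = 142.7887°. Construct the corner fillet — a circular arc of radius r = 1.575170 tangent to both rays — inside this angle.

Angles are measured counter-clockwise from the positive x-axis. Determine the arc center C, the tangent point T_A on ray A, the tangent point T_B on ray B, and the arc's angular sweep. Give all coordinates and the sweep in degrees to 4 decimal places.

center=(-16.9225,26.2824) T_A=(-18.2344,25.4105) T_B=(-18.4946,26.3814) sweep=37.2113

bisector direction at 15.0029° = (0.965912,0.258869)
center distance |VC| = r/sin(θ/2) = 1.575170/sin(71.3944°) = 1.662033
C = V + |VC|·bis = (-16.9225,26.2824)
T_A = V + ((C−V)·d_A)·d_A = V + 0.5303·d_A = (-18.2344,25.4105)
T_B = V + ((C−V)·d_B)·d_B = V + 0.5303·d_B = (-18.4946,26.3814)
sweep = 180° − θ = 37.2113°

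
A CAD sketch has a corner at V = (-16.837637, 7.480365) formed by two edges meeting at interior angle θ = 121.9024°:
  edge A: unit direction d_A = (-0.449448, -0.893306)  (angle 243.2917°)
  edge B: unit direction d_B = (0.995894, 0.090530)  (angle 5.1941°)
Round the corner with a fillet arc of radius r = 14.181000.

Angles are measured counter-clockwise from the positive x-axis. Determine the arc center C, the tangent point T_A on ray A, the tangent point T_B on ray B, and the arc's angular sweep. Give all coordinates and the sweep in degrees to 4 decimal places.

center=(-7.7097,-5.9293) T_A=(-20.3777,0.4443) T_B=(-8.9935,8.1934) sweep=58.0976

bisector direction at 304.2429° = (0.562702,-0.826659)
center distance |VC| = r/sin(θ/2) = 14.181000/sin(60.9512°) = 16.221568
C = V + |VC|·bis = (-7.7097,-5.9293)
T_A = V + ((C−V)·d_A)·d_A = V + 7.8765·d_A = (-20.3777,0.4443)
T_B = V + ((C−V)·d_B)·d_B = V + 7.8765·d_B = (-8.9935,8.1934)
sweep = 180° − θ = 58.0976°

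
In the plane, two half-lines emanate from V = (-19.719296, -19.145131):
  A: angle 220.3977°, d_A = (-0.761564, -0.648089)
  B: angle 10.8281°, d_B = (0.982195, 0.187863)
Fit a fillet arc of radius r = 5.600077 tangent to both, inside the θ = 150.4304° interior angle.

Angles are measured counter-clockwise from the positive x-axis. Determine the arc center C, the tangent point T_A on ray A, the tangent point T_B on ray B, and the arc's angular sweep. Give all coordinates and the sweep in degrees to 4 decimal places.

center=(-17.2155,-24.3678) T_A=(-20.8449,-20.1030) T_B=(-18.2676,-18.8675) sweep=29.5696

bisector direction at 295.6129° = (0.432289,-0.901735)
center distance |VC| = r/sin(θ/2) = 5.600077/sin(75.2152°) = 5.791838
C = V + |VC|·bis = (-17.2155,-24.3678)
T_A = V + ((C−V)·d_A)·d_A = V + 1.4780·d_A = (-20.8449,-20.1030)
T_B = V + ((C−V)·d_B)·d_B = V + 1.4780·d_B = (-18.2676,-18.8675)
sweep = 180° − θ = 29.5696°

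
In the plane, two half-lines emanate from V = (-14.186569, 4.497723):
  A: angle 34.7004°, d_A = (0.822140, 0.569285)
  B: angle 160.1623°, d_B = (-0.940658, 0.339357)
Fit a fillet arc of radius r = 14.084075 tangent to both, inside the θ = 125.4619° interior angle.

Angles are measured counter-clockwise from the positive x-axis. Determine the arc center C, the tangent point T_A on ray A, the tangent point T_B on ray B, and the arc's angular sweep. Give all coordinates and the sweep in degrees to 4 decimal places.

bisector direction at 97.4314° = (-0.129338,0.991601)
center distance |VC| = r/sin(θ/2) = 14.084075/sin(62.7309°) = 15.845013
C = V + |VC|·bis = (-16.2359,20.2096)
T_A = V + ((C−V)·d_A)·d_A = V + 7.2597·d_A = (-8.2181,8.6306)
T_B = V + ((C−V)·d_B)·d_B = V + 7.2597·d_B = (-21.0155,6.9614)
sweep = 180° − θ = 54.5381°

center=(-16.2359,20.2096) T_A=(-8.2181,8.6306) T_B=(-21.0155,6.9614) sweep=54.5381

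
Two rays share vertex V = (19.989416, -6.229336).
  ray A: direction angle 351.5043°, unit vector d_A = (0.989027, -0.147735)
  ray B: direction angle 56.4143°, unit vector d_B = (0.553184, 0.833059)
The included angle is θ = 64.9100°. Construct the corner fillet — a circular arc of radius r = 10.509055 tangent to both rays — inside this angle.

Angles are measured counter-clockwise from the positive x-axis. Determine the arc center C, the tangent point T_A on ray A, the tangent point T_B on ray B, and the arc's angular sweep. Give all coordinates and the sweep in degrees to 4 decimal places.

center=(37.8852,1.7231) T_A=(36.3326,-8.6706) T_B=(29.1305,7.5366) sweep=115.0900

bisector direction at 23.9593° = (0.913834,0.406088)
center distance |VC| = r/sin(θ/2) = 10.509055/sin(32.4550°) = 19.583171
C = V + |VC|·bis = (37.8852,1.7231)
T_A = V + ((C−V)·d_A)·d_A = V + 16.5245·d_A = (36.3326,-8.6706)
T_B = V + ((C−V)·d_B)·d_B = V + 16.5245·d_B = (29.1305,7.5366)
sweep = 180° − θ = 115.0900°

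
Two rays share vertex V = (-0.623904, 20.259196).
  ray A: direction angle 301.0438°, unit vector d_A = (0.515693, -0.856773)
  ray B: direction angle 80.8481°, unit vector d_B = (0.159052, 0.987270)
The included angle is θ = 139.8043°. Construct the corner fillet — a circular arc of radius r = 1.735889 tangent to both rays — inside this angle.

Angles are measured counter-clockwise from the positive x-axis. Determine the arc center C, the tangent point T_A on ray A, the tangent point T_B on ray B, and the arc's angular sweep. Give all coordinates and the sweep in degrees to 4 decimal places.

bisector direction at 10.9459° = (0.981807,0.189883)
center distance |VC| = r/sin(θ/2) = 1.735889/sin(69.9022°) = 1.848446
C = V + |VC|·bis = (1.1909,20.6102)
T_A = V + ((C−V)·d_A)·d_A = V + 0.6352·d_A = (-0.2964,19.7150)
T_B = V + ((C−V)·d_B)·d_B = V + 0.6352·d_B = (-0.5229,20.8863)
sweep = 180° − θ = 40.1957°

center=(1.1909,20.6102) T_A=(-0.2964,19.7150) T_B=(-0.5229,20.8863) sweep=40.1957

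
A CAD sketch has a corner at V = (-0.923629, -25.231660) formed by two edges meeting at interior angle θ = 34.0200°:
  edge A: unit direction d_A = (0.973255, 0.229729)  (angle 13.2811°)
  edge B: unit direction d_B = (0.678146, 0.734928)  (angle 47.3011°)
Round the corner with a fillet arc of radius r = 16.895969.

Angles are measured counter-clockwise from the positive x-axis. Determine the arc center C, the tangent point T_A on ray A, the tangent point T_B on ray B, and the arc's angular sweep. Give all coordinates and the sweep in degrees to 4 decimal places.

center=(48.9475,3.9003) T_A=(52.8290,-12.5438) T_B=(36.5302,15.3582) sweep=145.9800

bisector direction at 30.2911° = (0.863474,0.504394)
center distance |VC| = r/sin(θ/2) = 16.895969/sin(17.0100°) = 57.756373
C = V + |VC|·bis = (48.9475,3.9003)
T_A = V + ((C−V)·d_A)·d_A = V + 55.2297·d_A = (52.8290,-12.5438)
T_B = V + ((C−V)·d_B)·d_B = V + 55.2297·d_B = (36.5302,15.3582)
sweep = 180° − θ = 145.9800°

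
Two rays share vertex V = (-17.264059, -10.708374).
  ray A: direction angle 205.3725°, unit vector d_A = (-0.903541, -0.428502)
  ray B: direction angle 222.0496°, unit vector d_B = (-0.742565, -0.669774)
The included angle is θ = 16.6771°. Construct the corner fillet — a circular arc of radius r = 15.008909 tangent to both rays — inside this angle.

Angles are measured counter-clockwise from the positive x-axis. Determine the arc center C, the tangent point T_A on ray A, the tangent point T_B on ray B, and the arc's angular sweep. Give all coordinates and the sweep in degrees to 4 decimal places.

center=(-103.3553,-68.1481) T_A=(-109.7866,-54.5869) T_B=(-93.3027,-79.2932) sweep=163.3229

bisector direction at 213.7111° = (-0.831847,-0.555005)
center distance |VC| = r/sin(θ/2) = 15.008909/sin(8.3385°) = 103.494054
C = V + |VC|·bis = (-103.3553,-68.1481)
T_A = V + ((C−V)·d_A)·d_A = V + 102.4000·d_A = (-109.7866,-54.5869)
T_B = V + ((C−V)·d_B)·d_B = V + 102.4000·d_B = (-93.3027,-79.2932)
sweep = 180° − θ = 163.3229°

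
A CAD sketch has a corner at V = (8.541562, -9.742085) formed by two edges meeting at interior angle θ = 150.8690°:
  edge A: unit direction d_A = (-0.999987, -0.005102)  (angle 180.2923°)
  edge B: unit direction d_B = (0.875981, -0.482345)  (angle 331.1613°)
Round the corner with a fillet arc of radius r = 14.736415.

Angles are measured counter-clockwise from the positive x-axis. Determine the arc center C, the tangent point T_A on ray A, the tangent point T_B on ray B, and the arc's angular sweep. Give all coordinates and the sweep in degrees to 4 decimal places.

center=(4.7877,-24.4978) T_A=(4.7125,-9.7616) T_B=(11.8958,-11.5890) sweep=29.1310

bisector direction at 255.7268° = (-0.246546,-0.969131)
center distance |VC| = r/sin(θ/2) = 14.736415/sin(75.4345°) = 15.225759
C = V + |VC|·bis = (4.7877,-24.4978)
T_A = V + ((C−V)·d_A)·d_A = V + 3.8291·d_A = (4.7125,-9.7616)
T_B = V + ((C−V)·d_B)·d_B = V + 3.8291·d_B = (11.8958,-11.5890)
sweep = 180° − θ = 29.1310°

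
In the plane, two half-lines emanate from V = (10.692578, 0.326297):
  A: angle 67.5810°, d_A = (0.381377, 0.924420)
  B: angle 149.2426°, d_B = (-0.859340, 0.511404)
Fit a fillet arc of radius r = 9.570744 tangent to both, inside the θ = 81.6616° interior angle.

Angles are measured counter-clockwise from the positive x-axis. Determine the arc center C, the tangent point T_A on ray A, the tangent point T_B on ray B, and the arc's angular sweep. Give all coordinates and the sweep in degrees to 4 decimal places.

bisector direction at 108.4118° = (-0.315844,0.948811)
center distance |VC| = r/sin(θ/2) = 9.570744/sin(40.8308°) = 14.638027
C = V + |VC|·bis = (6.0692,14.2150)
T_A = V + ((C−V)·d_A)·d_A = V + 11.0758·d_A = (14.9166,10.5650)
T_B = V + ((C−V)·d_B)·d_B = V + 11.0758·d_B = (1.1747,5.9905)
sweep = 180° − θ = 98.3384°

center=(6.0692,14.2150) T_A=(14.9166,10.5650) T_B=(1.1747,5.9905) sweep=98.3384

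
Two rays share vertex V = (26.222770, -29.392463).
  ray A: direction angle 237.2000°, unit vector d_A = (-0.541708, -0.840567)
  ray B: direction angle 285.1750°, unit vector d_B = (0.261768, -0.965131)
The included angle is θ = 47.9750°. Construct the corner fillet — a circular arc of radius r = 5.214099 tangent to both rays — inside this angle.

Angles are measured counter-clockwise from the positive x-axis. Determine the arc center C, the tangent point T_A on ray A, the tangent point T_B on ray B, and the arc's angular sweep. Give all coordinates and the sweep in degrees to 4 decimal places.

bisector direction at 261.1875° = (-0.153201,-0.988195)
center distance |VC| = r/sin(θ/2) = 5.214099/sin(23.9875°) = 12.825634
C = V + |VC|·bis = (24.2579,-42.0667)
T_A = V + ((C−V)·d_A)·d_A = V + 11.7179·d_A = (19.8751,-39.2422)
T_B = V + ((C−V)·d_B)·d_B = V + 11.7179·d_B = (29.2902,-40.7018)
sweep = 180° − θ = 132.0250°

center=(24.2579,-42.0667) T_A=(19.8751,-39.2422) T_B=(29.2902,-40.7018) sweep=132.0250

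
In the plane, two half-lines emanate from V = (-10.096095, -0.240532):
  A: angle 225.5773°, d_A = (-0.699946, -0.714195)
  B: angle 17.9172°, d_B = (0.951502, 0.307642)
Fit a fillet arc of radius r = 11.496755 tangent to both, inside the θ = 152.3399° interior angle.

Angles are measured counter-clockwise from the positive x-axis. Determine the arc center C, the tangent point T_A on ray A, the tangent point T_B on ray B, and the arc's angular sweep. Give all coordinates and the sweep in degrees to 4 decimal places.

bisector direction at 301.7473° = (0.526173,-0.850377)
center distance |VC| = r/sin(θ/2) = 11.496755/sin(76.1700°) = 11.840008
C = V + |VC|·bis = (-3.8662,-10.3090)
T_A = V + ((C−V)·d_A)·d_A = V + 2.8303·d_A = (-12.0771,-2.2619)
T_B = V + ((C−V)·d_B)·d_B = V + 2.8303·d_B = (-7.4031,0.6302)
sweep = 180° − θ = 27.6601°

center=(-3.8662,-10.3090) T_A=(-12.0771,-2.2619) T_B=(-7.4031,0.6302) sweep=27.6601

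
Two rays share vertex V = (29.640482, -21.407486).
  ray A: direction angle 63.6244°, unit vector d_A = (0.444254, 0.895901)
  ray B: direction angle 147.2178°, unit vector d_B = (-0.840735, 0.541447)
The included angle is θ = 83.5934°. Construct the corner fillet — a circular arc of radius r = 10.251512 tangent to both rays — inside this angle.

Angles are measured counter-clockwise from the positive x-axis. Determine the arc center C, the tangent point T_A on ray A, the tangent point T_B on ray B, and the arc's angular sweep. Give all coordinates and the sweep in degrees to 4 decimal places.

bisector direction at 105.4211° = (-0.265911,0.963998)
center distance |VC| = r/sin(θ/2) = 10.251512/sin(41.7967°) = 15.381355
C = V + |VC|·bis = (25.5504,-6.5799)
T_A = V + ((C−V)·d_A)·d_A = V + 11.4670·d_A = (34.7347,-11.1342)
T_B = V + ((C−V)·d_B)·d_B = V + 11.4670·d_B = (19.9998,-15.1987)
sweep = 180° − θ = 96.4066°

center=(25.5504,-6.5799) T_A=(34.7347,-11.1342) T_B=(19.9998,-15.1987) sweep=96.4066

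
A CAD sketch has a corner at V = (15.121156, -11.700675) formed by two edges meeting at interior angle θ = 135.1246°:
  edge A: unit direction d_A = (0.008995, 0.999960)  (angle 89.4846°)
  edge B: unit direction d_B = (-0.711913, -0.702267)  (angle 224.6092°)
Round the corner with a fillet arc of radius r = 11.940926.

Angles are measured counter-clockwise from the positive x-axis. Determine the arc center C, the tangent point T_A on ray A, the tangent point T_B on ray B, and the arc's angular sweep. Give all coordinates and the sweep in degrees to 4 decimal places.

bisector direction at 157.0469° = (-0.920824,0.389978)
center distance |VC| = r/sin(θ/2) = 11.940926/sin(67.5623°) = 12.918954
C = V + |VC|·bis = (3.2251,-6.6626)
T_A = V + ((C−V)·d_A)·d_A = V + 4.9309·d_A = (15.1655,-6.7700)
T_B = V + ((C−V)·d_B)·d_B = V + 4.9309·d_B = (11.6108,-15.1635)
sweep = 180° − θ = 44.8754°

center=(3.2251,-6.6626) T_A=(15.1655,-6.7700) T_B=(11.6108,-15.1635) sweep=44.8754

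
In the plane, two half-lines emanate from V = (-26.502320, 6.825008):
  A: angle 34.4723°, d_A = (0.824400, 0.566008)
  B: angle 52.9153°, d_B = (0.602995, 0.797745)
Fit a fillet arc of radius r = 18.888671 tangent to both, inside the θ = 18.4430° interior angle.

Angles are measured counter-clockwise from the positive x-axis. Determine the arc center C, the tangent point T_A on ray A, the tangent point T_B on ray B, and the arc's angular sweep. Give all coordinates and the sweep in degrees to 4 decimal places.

center=(58.7218,88.2493) T_A=(69.4129,72.6775) T_B=(43.6535,99.6391) sweep=161.5570

bisector direction at 43.6938° = (0.723042,0.690804)
center distance |VC| = r/sin(θ/2) = 18.888671/sin(9.2215°) = 117.868849
C = V + |VC|·bis = (58.7218,88.2493)
T_A = V + ((C−V)·d_A)·d_A = V + 116.3455·d_A = (69.4129,72.6775)
T_B = V + ((C−V)·d_B)·d_B = V + 116.3455·d_B = (43.6535,99.6391)
sweep = 180° − θ = 161.5570°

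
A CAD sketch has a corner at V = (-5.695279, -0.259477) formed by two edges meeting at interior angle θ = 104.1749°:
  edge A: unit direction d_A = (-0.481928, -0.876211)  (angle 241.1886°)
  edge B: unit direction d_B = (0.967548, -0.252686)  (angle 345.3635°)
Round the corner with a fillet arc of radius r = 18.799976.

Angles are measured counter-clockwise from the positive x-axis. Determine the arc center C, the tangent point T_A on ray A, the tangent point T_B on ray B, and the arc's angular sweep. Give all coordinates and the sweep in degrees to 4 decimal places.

center=(3.7211,-22.1492) T_A=(-12.7517,-13.0890) T_B=(8.4716,-3.9593) sweep=75.8251

bisector direction at 293.2761° = (0.395162,-0.918612)
center distance |VC| = r/sin(θ/2) = 18.799976/sin(52.0874°) = 23.829124
C = V + |VC|·bis = (3.7211,-22.1492)
T_A = V + ((C−V)·d_A)·d_A = V + 14.6420·d_A = (-12.7517,-13.0890)
T_B = V + ((C−V)·d_B)·d_B = V + 14.6420·d_B = (8.4716,-3.9593)
sweep = 180° − θ = 75.8251°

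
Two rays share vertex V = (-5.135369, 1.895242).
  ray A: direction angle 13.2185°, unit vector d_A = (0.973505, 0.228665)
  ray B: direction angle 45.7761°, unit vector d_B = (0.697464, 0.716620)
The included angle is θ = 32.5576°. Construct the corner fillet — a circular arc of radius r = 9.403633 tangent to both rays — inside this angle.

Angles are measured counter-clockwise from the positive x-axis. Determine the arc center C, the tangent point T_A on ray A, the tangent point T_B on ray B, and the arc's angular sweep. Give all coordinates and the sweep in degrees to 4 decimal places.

center=(24.0633,18.4132) T_A=(26.2136,9.2588) T_B=(17.3245,24.9719) sweep=147.4424

bisector direction at 29.4973° = (0.870379,0.492383)
center distance |VC| = r/sin(θ/2) = 9.403633/sin(16.2788°) = 33.547076
C = V + |VC|·bis = (24.0633,18.4132)
T_A = V + ((C−V)·d_A)·d_A = V + 32.2021·d_A = (26.2136,9.2588)
T_B = V + ((C−V)·d_B)·d_B = V + 32.2021·d_B = (17.3245,24.9719)
sweep = 180° − θ = 147.4424°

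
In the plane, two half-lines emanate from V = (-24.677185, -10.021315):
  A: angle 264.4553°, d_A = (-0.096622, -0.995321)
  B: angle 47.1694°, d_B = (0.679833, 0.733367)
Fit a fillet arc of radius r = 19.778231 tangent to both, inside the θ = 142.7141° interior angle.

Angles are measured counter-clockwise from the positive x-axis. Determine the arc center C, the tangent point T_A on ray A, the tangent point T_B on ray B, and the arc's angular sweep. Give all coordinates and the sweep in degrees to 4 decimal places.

bisector direction at 335.8123° = (0.912208,-0.409726)
center distance |VC| = r/sin(θ/2) = 19.778231/sin(71.3571°) = 20.873483
C = V + |VC|·bis = (-5.6362,-18.5737)
T_A = V + ((C−V)·d_A)·d_A = V + 6.6726·d_A = (-25.3219,-16.6627)
T_B = V + ((C−V)·d_B)·d_B = V + 6.6726·d_B = (-20.1409,-5.1278)
sweep = 180° − θ = 37.2859°

center=(-5.6362,-18.5737) T_A=(-25.3219,-16.6627) T_B=(-20.1409,-5.1278) sweep=37.2859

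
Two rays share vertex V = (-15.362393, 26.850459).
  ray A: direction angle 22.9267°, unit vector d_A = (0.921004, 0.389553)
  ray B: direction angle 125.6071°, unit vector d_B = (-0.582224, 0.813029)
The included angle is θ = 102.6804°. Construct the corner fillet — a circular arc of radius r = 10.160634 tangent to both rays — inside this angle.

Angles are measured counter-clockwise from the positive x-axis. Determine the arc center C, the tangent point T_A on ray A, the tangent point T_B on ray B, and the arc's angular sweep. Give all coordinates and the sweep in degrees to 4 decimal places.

center=(-11.8341,39.3749) T_A=(-7.8760,30.0169) T_B=(-20.0950,33.4592) sweep=77.3196

bisector direction at 74.2669° = (0.271157,0.962535)
center distance |VC| = r/sin(θ/2) = 10.160634/sin(51.3402°) = 13.011959
C = V + |VC|·bis = (-11.8341,39.3749)
T_A = V + ((C−V)·d_A)·d_A = V + 8.1285·d_A = (-7.8760,30.0169)
T_B = V + ((C−V)·d_B)·d_B = V + 8.1285·d_B = (-20.0950,33.4592)
sweep = 180° − θ = 77.3196°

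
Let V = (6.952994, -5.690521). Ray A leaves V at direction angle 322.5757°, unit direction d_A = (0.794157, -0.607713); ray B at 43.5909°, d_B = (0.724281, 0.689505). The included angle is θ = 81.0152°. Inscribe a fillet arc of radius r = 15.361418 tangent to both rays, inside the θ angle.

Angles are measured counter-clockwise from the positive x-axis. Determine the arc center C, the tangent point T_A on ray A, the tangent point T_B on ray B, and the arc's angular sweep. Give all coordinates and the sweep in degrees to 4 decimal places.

center=(30.5681,-4.4185) T_A=(21.2328,-16.6179) T_B=(19.9764,6.7075) sweep=98.9848

bisector direction at 3.0833° = (0.998552,0.053788)
center distance |VC| = r/sin(θ/2) = 15.361418/sin(40.5076°) = 23.649363
C = V + |VC|·bis = (30.5681,-4.4185)
T_A = V + ((C−V)·d_A)·d_A = V + 17.9811·d_A = (21.2328,-16.6179)
T_B = V + ((C−V)·d_B)·d_B = V + 17.9811·d_B = (19.9764,6.7075)
sweep = 180° − θ = 98.9848°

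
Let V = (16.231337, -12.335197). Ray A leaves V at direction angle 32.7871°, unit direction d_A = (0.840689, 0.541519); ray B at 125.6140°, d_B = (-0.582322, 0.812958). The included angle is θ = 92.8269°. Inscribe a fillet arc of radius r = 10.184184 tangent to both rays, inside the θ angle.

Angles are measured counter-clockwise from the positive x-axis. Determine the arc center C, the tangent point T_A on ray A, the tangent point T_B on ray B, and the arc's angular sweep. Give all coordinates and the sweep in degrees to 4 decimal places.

bisector direction at 79.2005° = (0.187372,0.982289)
center distance |VC| = r/sin(θ/2) = 10.184184/sin(46.4134°) = 14.060072
C = V + |VC|·bis = (18.8658,1.4759)
T_A = V + ((C−V)·d_A)·d_A = V + 9.6937·d_A = (24.3807,-7.0859)
T_B = V + ((C−V)·d_B)·d_B = V + 9.6937·d_B = (10.5865,-4.4546)
sweep = 180° − θ = 87.1731°

center=(18.8658,1.4759) T_A=(24.3807,-7.0859) T_B=(10.5865,-4.4546) sweep=87.1731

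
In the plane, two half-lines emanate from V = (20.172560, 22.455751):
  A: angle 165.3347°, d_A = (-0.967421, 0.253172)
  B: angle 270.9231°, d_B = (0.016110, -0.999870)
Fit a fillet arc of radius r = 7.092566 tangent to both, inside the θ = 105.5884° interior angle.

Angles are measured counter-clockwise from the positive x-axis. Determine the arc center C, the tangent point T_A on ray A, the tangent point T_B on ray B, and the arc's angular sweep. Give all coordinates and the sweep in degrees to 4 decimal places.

bisector direction at 218.1289° = (-0.786624,-0.617433)
center distance |VC| = r/sin(θ/2) = 7.092566/sin(52.7942°) = 8.905015
C = V + |VC|·bis = (13.1677,16.9575)
T_A = V + ((C−V)·d_A)·d_A = V + 5.3847·d_A = (14.9633,23.8190)
T_B = V + ((C−V)·d_B)·d_B = V + 5.3847·d_B = (20.2593,17.0718)
sweep = 180° − θ = 74.4116°

center=(13.1677,16.9575) T_A=(14.9633,23.8190) T_B=(20.2593,17.0718) sweep=74.4116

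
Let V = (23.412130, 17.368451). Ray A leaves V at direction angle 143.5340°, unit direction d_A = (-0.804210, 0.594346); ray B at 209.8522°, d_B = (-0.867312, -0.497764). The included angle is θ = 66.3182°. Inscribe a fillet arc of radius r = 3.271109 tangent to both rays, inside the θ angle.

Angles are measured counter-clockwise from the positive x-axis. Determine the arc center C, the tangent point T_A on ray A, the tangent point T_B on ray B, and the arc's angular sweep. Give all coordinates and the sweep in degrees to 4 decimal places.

center=(17.4416,17.7134) T_A=(19.3858,20.3441) T_B=(19.0699,14.8764) sweep=113.6818

bisector direction at 176.6931° = (-0.998335,0.057684)
center distance |VC| = r/sin(θ/2) = 3.271109/sin(33.1591°) = 5.980464
C = V + |VC|·bis = (17.4416,17.7134)
T_A = V + ((C−V)·d_A)·d_A = V + 5.0066·d_A = (19.3858,20.3441)
T_B = V + ((C−V)·d_B)·d_B = V + 5.0066·d_B = (19.0699,14.8764)
sweep = 180° − θ = 113.6818°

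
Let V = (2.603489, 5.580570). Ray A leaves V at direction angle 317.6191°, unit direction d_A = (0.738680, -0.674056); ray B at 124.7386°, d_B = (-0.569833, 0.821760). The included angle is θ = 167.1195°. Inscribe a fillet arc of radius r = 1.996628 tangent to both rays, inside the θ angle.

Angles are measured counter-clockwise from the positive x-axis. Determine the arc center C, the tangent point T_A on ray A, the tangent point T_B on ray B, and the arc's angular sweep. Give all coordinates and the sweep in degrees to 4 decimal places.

bisector direction at 41.1788° = (0.752658,0.658412)
center distance |VC| = r/sin(θ/2) = 1.996628/sin(83.5597°) = 2.009308
C = V + |VC|·bis = (4.1158,6.9035)
T_A = V + ((C−V)·d_A)·d_A = V + 0.2254·d_A = (2.7700,5.4287)
T_B = V + ((C−V)·d_B)·d_B = V + 0.2254·d_B = (2.4751,5.7658)
sweep = 180° − θ = 12.8805°

center=(4.1158,6.9035) T_A=(2.7700,5.4287) T_B=(2.4751,5.7658) sweep=12.8805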